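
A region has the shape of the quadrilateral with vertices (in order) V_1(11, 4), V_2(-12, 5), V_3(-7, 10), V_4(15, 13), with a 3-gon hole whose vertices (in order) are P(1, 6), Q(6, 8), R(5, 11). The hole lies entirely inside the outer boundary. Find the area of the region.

144.5

Outer boundary:
Apply Gauss's area formula: 2A = Σ (x_i·y_{i+1} − x_{i+1}·y_i), indices taken mod 4.
Σ = (103) + (-85) + (-241) + (-83) = -306
Area = |Σ|/2 = 153.
Hole:
Apply the shoelace formula: 2A = Σ (x_i·y_{i+1} − x_{i+1}·y_i), indices taken mod 3.
Cross-terms: -28, 26, 19  ⇒  Σ = 17
Area = |Σ|/2 = 8.5.
Net area = 153 − 8.5 = 144.5.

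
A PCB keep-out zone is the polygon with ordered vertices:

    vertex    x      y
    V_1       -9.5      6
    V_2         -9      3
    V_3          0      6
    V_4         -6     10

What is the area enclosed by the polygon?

33.25

Apply the shoelace (surveyor's) formula: 2A = Σ (x_i·y_{i+1} − x_{i+1}·y_i), indices taken mod 4.
Σ = (25.5) + (-54) + (36) + (59) = 66.5
Area = |Σ|/2 = 33.25.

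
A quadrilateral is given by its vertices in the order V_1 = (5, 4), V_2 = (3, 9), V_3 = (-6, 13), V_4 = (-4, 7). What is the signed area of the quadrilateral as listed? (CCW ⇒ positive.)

Apply Gauss's area formula: 2A = Σ (x_i·y_{i+1} − x_{i+1}·y_i), indices taken mod 4.
Σ = (33) + (93) + (10) + (-51) = 85
Signed area = Σ/2 = 42.5 (positive ⇒ counter-clockwise traversal).

42.5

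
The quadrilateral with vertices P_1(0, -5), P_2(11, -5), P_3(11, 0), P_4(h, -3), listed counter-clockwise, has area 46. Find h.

The doubled signed area Σ (x_i y_{i+1} − x_{i+1} y_i) is linear in h.
With h=0 it equals 77; the coefficient of h is -5 (from the two edges through P_4).
So -5·h + 77 = 2·46 = 92 ⇒ h = -3.

-3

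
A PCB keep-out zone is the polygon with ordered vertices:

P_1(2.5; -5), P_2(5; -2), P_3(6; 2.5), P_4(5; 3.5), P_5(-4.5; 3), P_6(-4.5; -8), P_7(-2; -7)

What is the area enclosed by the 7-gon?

88.125

Apply the shoelace formula: 2A = Σ (x_i·y_{i+1} − x_{i+1}·y_i), indices taken mod 7.
Cross-terms: 20, 24.5, 8.5, 30.75, 49.5, 15.5, 27.5  ⇒  Σ = 176.25
Area = |Σ|/2 = 88.125.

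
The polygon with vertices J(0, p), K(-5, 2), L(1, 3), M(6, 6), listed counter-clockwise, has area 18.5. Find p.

The doubled signed area Σ (x_i y_{i+1} − x_{i+1} y_i) is linear in p.
With p=0 it equals -29; the coefficient of p is 11 (from the two edges through J).
So 11·p + -29 = 2·18.5 = 37 ⇒ p = 6.

6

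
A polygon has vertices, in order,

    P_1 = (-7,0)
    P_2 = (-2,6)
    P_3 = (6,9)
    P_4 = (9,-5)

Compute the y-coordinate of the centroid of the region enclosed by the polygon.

Apply Gauss's area formula. First the cross-terms c_i = x_i·y_{i+1} − x_{i+1}·y_i:
  -42, -54, -111, -35  ⇒  2A = -242, A = -121.
Then Σ (y_i + y_{i+1})·c_i = -1331, so ȳ = -1331 / (6·(-121)) = 11/6.

11/6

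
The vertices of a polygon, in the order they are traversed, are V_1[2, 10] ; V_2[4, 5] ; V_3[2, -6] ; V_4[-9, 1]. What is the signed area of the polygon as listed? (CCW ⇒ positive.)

-104

Σ = (-30) + (-34) + (-52) + (-92) = -208
Signed area = Σ/2 = -104 (negative ⇒ clockwise traversal).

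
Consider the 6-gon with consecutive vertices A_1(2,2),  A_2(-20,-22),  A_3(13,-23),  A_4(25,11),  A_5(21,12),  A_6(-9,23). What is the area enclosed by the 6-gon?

1028

Apply Gauss's area formula: 2A = Σ (x_i·y_{i+1} − x_{i+1}·y_i), indices taken mod 6.
Cross-terms: -4, 746, 718, 69, 591, -64  ⇒  Σ = 2056
Area = |Σ|/2 = 1028.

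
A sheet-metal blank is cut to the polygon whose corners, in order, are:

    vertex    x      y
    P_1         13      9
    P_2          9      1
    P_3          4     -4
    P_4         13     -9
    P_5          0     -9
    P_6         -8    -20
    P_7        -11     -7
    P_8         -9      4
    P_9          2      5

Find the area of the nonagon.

Σ = (-68) + (-40) + (16) + (-117) + (-72) + (-164) + (-107) + (-53) + (-47) = -652
Area = |Σ|/2 = 326.

326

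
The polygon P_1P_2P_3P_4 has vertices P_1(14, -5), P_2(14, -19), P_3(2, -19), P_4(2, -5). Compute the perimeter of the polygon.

52

|P_1P_2| = √((0)² + (-14)²) = √196 = 14
|P_2P_3| = √((-12)² + (0)²) = √144 = 12
|P_3P_4| = √((0)² + (14)²) = √196 = 14
|P_4P_1| = √((12)² + (0)²) = √144 = 12
Perimeter = 14 + 12 + 14 + 12 = 52.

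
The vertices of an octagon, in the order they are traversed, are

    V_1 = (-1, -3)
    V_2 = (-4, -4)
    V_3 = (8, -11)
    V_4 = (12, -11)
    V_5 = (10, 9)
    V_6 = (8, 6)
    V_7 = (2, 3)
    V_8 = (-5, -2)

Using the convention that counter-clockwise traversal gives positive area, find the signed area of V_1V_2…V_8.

177

Apply Gauss's area formula: 2A = Σ (x_i·y_{i+1} − x_{i+1}·y_i), indices taken mod 8.
Σ = (-8) + (76) + (44) + (218) + (-12) + (12) + (11) + (13) = 354
Signed area = Σ/2 = 177 (positive ⇒ counter-clockwise traversal).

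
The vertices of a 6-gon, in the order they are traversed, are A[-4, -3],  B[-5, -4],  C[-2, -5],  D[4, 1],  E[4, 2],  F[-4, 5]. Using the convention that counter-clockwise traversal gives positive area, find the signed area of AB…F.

50

A→B: (-4)(-4) − (-5)(-3) = 1
B→C: (-5)(-5) − (-2)(-4) = 17
C→D: (-2)(1) − (4)(-5) = 18
D→E: (4)(2) − (4)(1) = 4
E→F: (4)(5) − (-4)(2) = 28
F→A: (-4)(-3) − (-4)(5) = 32
Σ = 100
Signed area = Σ/2 = 50 (positive ⇒ counter-clockwise traversal).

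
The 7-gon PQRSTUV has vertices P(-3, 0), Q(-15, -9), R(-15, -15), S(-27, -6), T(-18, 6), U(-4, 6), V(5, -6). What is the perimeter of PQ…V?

90

|PQ| = √((-12)² + (-9)²) = √225 = 15
|QR| = √((0)² + (-6)²) = √36 = 6
|RS| = √((-12)² + (9)²) = √225 = 15
|ST| = √((9)² + (12)²) = √225 = 15
|TU| = √((14)² + (0)²) = √196 = 14
|UV| = √((9)² + (-12)²) = √225 = 15
|VP| = √((-8)² + (6)²) = √100 = 10
Perimeter = 15 + 6 + 15 + 15 + 14 + 15 + 10 = 90.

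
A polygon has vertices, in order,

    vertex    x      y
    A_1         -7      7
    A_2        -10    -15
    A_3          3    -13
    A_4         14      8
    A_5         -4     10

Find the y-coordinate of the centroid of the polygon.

Apply Gauss's area formula. First the cross-terms c_i = x_i·y_{i+1} − x_{i+1}·y_i:
  175, 175, 206, 172, 42  ⇒  2A = 770, A = 385.
Then Σ (y_i + y_{i+1})·c_i = -3520, so ȳ = -3520 / (6·385) = -32/21.

-32/21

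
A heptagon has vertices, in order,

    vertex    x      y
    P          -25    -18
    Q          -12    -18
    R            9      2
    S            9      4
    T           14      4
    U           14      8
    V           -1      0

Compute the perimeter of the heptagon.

|PQ| = √((13)² + (0)²) = √169 = 13
|QR| = √((21)² + (20)²) = √841 = 29
|RS| = √((0)² + (2)²) = √4 = 2
|ST| = √((5)² + (0)²) = √25 = 5
|TU| = √((0)² + (4)²) = √16 = 4
|UV| = √((-15)² + (-8)²) = √289 = 17
|VP| = √((-24)² + (-18)²) = √900 = 30
Perimeter = 13 + 29 + 2 + 5 + 4 + 17 + 30 = 100.

100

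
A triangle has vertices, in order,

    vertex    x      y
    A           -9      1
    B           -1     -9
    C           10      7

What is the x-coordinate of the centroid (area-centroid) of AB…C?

0

Apply the surveyor's formula. First the cross-terms c_i = x_i·y_{i+1} − x_{i+1}·y_i:
  82, 83, 73  ⇒  2A = 238, A = 119.
Then Σ (x_i + x_{i+1})·c_i = 0, so x̄ = 0 / (6·119) = 0.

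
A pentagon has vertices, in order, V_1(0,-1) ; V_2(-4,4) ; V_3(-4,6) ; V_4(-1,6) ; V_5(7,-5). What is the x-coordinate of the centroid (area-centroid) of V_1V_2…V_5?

101/222

Apply the shoelace formula. First the cross-terms c_i = x_i·y_{i+1} − x_{i+1}·y_i:
  -4, -8, -18, -37, -7  ⇒  2A = -74, A = -37.
Then Σ (x_i + x_{i+1})·c_i = -101, so x̄ = -101 / (6·(-37)) = 101/222.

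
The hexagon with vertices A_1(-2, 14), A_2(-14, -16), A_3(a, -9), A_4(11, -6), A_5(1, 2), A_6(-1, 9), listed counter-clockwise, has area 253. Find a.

Write out the shoelace sum; only the two edges meeting at A_3 involve a:
2·Area = [((-14)·(-9) − a·(-16)) + (a·(-6) − 11·(-9))] + 271
       = 10·a + 496 = 506
⇒ a = 1.

1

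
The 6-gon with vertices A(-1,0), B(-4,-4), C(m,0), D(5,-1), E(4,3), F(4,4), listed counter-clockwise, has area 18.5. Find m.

Write out the shoelace sum; only the two edges meeting at C involve m:
2·Area = [((-4)·0 − m·(-4)) + (m·(-1) − 5·0)] + 31
       = 3·m + 31 = 37
⇒ m = 2.

2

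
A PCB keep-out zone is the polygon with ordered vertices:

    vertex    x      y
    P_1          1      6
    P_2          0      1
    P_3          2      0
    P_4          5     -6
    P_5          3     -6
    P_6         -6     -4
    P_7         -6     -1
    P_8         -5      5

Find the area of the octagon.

Apply Gauss's area formula: 2A = Σ (x_i·y_{i+1} − x_{i+1}·y_i), indices taken mod 8.
Σ = (1) + (-2) + (-12) + (-12) + (-48) + (-18) + (-35) + (-35) = -161
Area = |Σ|/2 = 80.5.

80.5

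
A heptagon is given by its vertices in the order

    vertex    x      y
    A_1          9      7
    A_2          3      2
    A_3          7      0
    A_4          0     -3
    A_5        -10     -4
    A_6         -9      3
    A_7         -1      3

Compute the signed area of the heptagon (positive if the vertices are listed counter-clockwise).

Cross-terms: -3, -14, -21, -30, -66, -24, -34  ⇒  Σ = -192
Signed area = Σ/2 = -96 (negative ⇒ clockwise traversal).

-96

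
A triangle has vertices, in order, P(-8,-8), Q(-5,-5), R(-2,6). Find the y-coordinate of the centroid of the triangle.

-7/3

Apply the shoelace (surveyor's) formula. First the cross-terms c_i = x_i·y_{i+1} − x_{i+1}·y_i:
  0, -40, 64  ⇒  2A = 24, A = 12.
Then Σ (y_i + y_{i+1})·c_i = -168, so ȳ = -168 / (6·12) = -7/3.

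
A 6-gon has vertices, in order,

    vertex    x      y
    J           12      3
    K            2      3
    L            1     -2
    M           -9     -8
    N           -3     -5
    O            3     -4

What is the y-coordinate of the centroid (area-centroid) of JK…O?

Apply the shoelace (surveyor's) formula. First the cross-terms c_i = x_i·y_{i+1} − x_{i+1}·y_i:
  30, -7, -26, 21, 27, 57  ⇒  2A = 102, A = 51.
Then Σ (y_i + y_{i+1})·c_i = -140, so ȳ = -140 / (6·51) = -70/153.

-70/153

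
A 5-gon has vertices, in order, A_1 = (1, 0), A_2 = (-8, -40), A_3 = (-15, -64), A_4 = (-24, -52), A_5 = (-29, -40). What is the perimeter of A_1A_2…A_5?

|A_1A_2| = √((-9)² + (-40)²) = √1681 = 41
|A_2A_3| = √((-7)² + (-24)²) = √625 = 25
|A_3A_4| = √((-9)² + (12)²) = √225 = 15
|A_4A_5| = √((-5)² + (12)²) = √169 = 13
|A_5A_1| = √((30)² + (40)²) = √2500 = 50
Perimeter = 41 + 25 + 15 + 13 + 50 = 144.

144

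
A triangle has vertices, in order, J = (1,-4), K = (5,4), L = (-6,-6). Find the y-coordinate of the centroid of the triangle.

Apply the surveyor's formula. First the cross-terms c_i = x_i·y_{i+1} − x_{i+1}·y_i:
  24, -6, 30  ⇒  2A = 48, A = 24.
Then Σ (y_i + y_{i+1})·c_i = -288, so ȳ = -288 / (6·24) = -2.

-2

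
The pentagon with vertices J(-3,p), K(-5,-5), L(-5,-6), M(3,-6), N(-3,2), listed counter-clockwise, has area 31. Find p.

The doubled signed area Σ (x_i y_{i+1} − x_{i+1} y_i) is linear in p.
With p=0 it equals 62; the coefficient of p is 2 (from the two edges through J).
So 2·p + 62 = 2·31 = 62 ⇒ p = 0.

0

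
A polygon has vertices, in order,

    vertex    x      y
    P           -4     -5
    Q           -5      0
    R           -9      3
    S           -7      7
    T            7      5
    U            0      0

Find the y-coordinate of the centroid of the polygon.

Apply Gauss's area formula. First the cross-terms c_i = x_i·y_{i+1} − x_{i+1}·y_i:
  -25, -15, -42, -84, 0, 0  ⇒  2A = -166, A = -83.
Then Σ (y_i + y_{i+1})·c_i = -1348, so ȳ = -1348 / (6·(-83)) = 674/249.

674/249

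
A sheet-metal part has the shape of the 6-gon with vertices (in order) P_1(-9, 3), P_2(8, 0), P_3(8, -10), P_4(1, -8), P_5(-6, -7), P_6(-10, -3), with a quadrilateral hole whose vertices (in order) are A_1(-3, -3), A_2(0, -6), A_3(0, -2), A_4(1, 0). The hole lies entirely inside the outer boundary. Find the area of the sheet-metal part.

152.5

Outer boundary:
Apply the surveyor's formula: 2A = Σ (x_i·y_{i+1} − x_{i+1}·y_i), indices taken mod 6.
P_1→P_2: (-9)(0) − (8)(3) = -24
P_2→P_3: (8)(-10) − (8)(0) = -80
P_3→P_4: (8)(-8) − (1)(-10) = -54
P_4→P_5: (1)(-7) − (-6)(-8) = -55
P_5→P_6: (-6)(-3) − (-10)(-7) = -52
P_6→P_1: (-10)(3) − (-9)(-3) = -57
Σ = -322
Area = |Σ|/2 = 161.
Hole:
Apply the shoelace (surveyor's) formula: 2A = Σ (x_i·y_{i+1} − x_{i+1}·y_i), indices taken mod 4.
A_1→A_2: (-3)(-6) − (0)(-3) = 18
A_2→A_3: (0)(-2) − (0)(-6) = 0
A_3→A_4: (0)(0) − (1)(-2) = 2
A_4→A_1: (1)(-3) − (-3)(0) = -3
Σ = 17
Area = |Σ|/2 = 8.5.
Net area = 161 − 8.5 = 152.5.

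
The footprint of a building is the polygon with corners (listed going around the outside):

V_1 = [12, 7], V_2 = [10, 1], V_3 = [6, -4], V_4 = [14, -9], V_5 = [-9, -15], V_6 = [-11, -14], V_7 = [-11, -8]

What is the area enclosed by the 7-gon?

239.5

Apply Gauss's area formula: 2A = Σ (x_i·y_{i+1} − x_{i+1}·y_i), indices taken mod 7.
Σ = (-58) + (-46) + (2) + (-291) + (-39) + (-66) + (19) = -479
Area = |Σ|/2 = 239.5.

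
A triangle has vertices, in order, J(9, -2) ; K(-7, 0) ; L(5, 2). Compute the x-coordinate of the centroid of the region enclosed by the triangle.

Apply the surveyor's formula. First the cross-terms c_i = x_i·y_{i+1} − x_{i+1}·y_i:
  -14, -14, -28  ⇒  2A = -56, A = -28.
Then Σ (x_i + x_{i+1})·c_i = -392, so x̄ = -392 / (6·(-28)) = 7/3.

7/3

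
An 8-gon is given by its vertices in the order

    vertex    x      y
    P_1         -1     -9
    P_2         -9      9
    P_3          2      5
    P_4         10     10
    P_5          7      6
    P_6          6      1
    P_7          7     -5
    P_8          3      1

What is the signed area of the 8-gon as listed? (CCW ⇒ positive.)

-131.5

Apply Gauss's area formula: 2A = Σ (x_i·y_{i+1} − x_{i+1}·y_i), indices taken mod 8.
Σ = (-90) + (-63) + (-30) + (-10) + (-29) + (-37) + (22) + (-26) = -263
Signed area = Σ/2 = -131.5 (negative ⇒ clockwise traversal).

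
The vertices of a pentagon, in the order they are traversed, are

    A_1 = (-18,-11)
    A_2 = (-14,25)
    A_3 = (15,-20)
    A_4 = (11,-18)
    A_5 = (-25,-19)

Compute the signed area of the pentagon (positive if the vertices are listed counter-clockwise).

Σ = (-604) + (-95) + (-50) + (-659) + (-67) = -1475
Signed area = Σ/2 = -737.5 (negative ⇒ clockwise traversal).

-737.5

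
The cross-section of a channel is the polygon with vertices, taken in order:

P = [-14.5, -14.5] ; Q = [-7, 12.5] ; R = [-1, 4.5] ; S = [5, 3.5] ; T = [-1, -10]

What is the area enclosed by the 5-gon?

P→Q: (-14.5)(12.5) − (-7)(-14.5) = -282.75
Q→R: (-7)(4.5) − (-1)(12.5) = -19
R→S: (-1)(3.5) − (5)(4.5) = -26
S→T: (5)(-10) − (-1)(3.5) = -46.5
T→P: (-1)(-14.5) − (-14.5)(-10) = -130.5
Σ = -504.75
Area = |Σ|/2 = 252.375.

252.375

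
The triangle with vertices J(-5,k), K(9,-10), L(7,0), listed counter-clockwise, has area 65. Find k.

Write out the shoelace sum; only the two edges meeting at J involve k:
2·Area = [(7·k − (-5)·0) + ((-5)·(-10) − 9·k)] + 70
       = -2·k + 120 = 130
⇒ k = -5.

-5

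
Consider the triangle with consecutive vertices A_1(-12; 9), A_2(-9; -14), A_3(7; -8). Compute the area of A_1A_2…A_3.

193

Apply the surveyor's formula: 2A = Σ (x_i·y_{i+1} − x_{i+1}·y_i), indices taken mod 3.
Cross-terms: 249, 170, -33  ⇒  Σ = 386
Area = |Σ|/2 = 193.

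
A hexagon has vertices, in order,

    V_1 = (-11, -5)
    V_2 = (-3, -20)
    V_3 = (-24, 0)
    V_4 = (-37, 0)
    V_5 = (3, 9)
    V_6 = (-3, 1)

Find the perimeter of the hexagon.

120

|V_1V_2| = √((8)² + (-15)²) = √289 = 17
|V_2V_3| = √((-21)² + (20)²) = √841 = 29
|V_3V_4| = √((-13)² + (0)²) = √169 = 13
|V_4V_5| = √((40)² + (9)²) = √1681 = 41
|V_5V_6| = √((-6)² + (-8)²) = √100 = 10
|V_6V_1| = √((-8)² + (-6)²) = √100 = 10
Perimeter = 17 + 29 + 13 + 41 + 10 + 10 = 120.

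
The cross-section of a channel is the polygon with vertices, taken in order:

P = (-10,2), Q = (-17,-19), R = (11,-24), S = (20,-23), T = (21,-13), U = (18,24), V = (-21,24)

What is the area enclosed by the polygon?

Apply the shoelace (surveyor's) formula: 2A = Σ (x_i·y_{i+1} − x_{i+1}·y_i), indices taken mod 7.
Cross-terms: 224, 617, 227, 223, 738, 936, 198  ⇒  Σ = 3163
Area = |Σ|/2 = 1581.5.

1581.5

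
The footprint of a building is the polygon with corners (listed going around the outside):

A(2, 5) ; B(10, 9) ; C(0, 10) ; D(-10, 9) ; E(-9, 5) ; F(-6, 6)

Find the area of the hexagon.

Σ = (-32) + (100) + (100) + (31) + (-24) + (-42) = 133
Area = |Σ|/2 = 66.5.

66.5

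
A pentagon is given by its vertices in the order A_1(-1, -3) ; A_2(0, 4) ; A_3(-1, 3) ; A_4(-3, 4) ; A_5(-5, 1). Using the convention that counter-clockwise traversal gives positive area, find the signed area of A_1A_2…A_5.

Apply the surveyor's formula: 2A = Σ (x_i·y_{i+1} − x_{i+1}·y_i), indices taken mod 5.
Σ = (-4) + (4) + (5) + (17) + (16) = 38
Signed area = Σ/2 = 19 (positive ⇒ counter-clockwise traversal).

19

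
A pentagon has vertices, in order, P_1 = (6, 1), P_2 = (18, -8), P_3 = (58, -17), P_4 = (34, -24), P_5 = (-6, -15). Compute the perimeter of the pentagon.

|P_1P_2| = √((12)² + (-9)²) = √225 = 15
|P_2P_3| = √((40)² + (-9)²) = √1681 = 41
|P_3P_4| = √((-24)² + (-7)²) = √625 = 25
|P_4P_5| = √((-40)² + (9)²) = √1681 = 41
|P_5P_1| = √((12)² + (16)²) = √400 = 20
Perimeter = 15 + 41 + 25 + 41 + 20 = 142.

142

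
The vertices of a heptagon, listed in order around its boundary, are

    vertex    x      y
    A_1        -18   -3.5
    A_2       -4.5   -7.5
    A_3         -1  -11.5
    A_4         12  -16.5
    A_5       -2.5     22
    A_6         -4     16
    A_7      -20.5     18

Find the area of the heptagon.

620.25

Apply Gauss's area formula: 2A = Σ (x_i·y_{i+1} − x_{i+1}·y_i), indices taken mod 7.
Σ = (119.25) + (44.25) + (154.5) + (222.75) + (48) + (256) + (395.75) = 1240.5
Area = |Σ|/2 = 620.25.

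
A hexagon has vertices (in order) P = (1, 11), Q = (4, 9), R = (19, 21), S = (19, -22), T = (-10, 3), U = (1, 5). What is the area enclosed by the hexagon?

574.5

Apply the shoelace (surveyor's) formula: 2A = Σ (x_i·y_{i+1} − x_{i+1}·y_i), indices taken mod 6.
P→Q: (1)(9) − (4)(11) = -35
Q→R: (4)(21) − (19)(9) = -87
R→S: (19)(-22) − (19)(21) = -817
S→T: (19)(3) − (-10)(-22) = -163
T→U: (-10)(5) − (1)(3) = -53
U→P: (1)(11) − (1)(5) = 6
Σ = -1149
Area = |Σ|/2 = 574.5.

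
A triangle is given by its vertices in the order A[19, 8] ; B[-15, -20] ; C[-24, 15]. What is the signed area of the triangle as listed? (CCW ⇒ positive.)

-721

Apply Gauss's area formula: 2A = Σ (x_i·y_{i+1} − x_{i+1}·y_i), indices taken mod 3.
A→B: (19)(-20) − (-15)(8) = -260
B→C: (-15)(15) − (-24)(-20) = -705
C→A: (-24)(8) − (19)(15) = -477
Σ = -1442
Signed area = Σ/2 = -721 (negative ⇒ clockwise traversal).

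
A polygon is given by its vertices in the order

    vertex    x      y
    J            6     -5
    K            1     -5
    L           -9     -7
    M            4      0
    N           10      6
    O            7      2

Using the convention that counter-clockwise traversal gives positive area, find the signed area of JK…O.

-47

Cross-terms: -25, -52, 28, 24, -22, -47  ⇒  Σ = -94
Signed area = Σ/2 = -47 (negative ⇒ clockwise traversal).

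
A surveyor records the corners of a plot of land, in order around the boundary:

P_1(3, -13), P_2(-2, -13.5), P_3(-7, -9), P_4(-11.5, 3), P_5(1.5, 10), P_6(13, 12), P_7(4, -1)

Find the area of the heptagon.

P_1→P_2: (3)(-13.5) − (-2)(-13) = -66.5
P_2→P_3: (-2)(-9) − (-7)(-13.5) = -76.5
P_3→P_4: (-7)(3) − (-11.5)(-9) = -124.5
P_4→P_5: (-11.5)(10) − (1.5)(3) = -119.5
P_5→P_6: (1.5)(12) − (13)(10) = -112
P_6→P_7: (13)(-1) − (4)(12) = -61
P_7→P_1: (4)(-13) − (3)(-1) = -49
Σ = -609
Area = |Σ|/2 = 304.5.

304.5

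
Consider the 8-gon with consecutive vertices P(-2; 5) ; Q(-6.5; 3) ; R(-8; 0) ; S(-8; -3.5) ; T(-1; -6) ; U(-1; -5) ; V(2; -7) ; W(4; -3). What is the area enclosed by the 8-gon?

Apply the surveyor's formula: 2A = Σ (x_i·y_{i+1} − x_{i+1}·y_i), indices taken mod 8.
P→Q: (-2)(3) − (-6.5)(5) = 26.5
Q→R: (-6.5)(0) − (-8)(3) = 24
R→S: (-8)(-3.5) − (-8)(0) = 28
S→T: (-8)(-6) − (-1)(-3.5) = 44.5
T→U: (-1)(-5) − (-1)(-6) = -1
U→V: (-1)(-7) − (2)(-5) = 17
V→W: (2)(-3) − (4)(-7) = 22
W→P: (4)(5) − (-2)(-3) = 14
Σ = 175
Area = |Σ|/2 = 87.5.

87.5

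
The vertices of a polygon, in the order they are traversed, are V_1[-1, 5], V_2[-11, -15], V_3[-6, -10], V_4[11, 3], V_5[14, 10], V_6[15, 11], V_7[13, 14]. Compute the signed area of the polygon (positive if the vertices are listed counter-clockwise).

200

V_1→V_2: (-1)(-15) − (-11)(5) = 70
V_2→V_3: (-11)(-10) − (-6)(-15) = 20
V_3→V_4: (-6)(3) − (11)(-10) = 92
V_4→V_5: (11)(10) − (14)(3) = 68
V_5→V_6: (14)(11) − (15)(10) = 4
V_6→V_7: (15)(14) − (13)(11) = 67
V_7→V_1: (13)(5) − (-1)(14) = 79
Σ = 400
Signed area = Σ/2 = 200 (positive ⇒ counter-clockwise traversal).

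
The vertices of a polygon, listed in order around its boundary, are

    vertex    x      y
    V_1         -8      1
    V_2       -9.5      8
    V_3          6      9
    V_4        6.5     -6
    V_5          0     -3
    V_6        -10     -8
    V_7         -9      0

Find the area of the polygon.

Σ = (-54.5) + (-133.5) + (-94.5) + (-19.5) + (-30) + (-72) + (-9) = -413
Area = |Σ|/2 = 206.5.

206.5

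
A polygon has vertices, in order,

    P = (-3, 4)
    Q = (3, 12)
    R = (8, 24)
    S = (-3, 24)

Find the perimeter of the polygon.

54

|PQ| = √((6)² + (8)²) = √100 = 10
|QR| = √((5)² + (12)²) = √169 = 13
|RS| = √((-11)² + (0)²) = √121 = 11
|SP| = √((0)² + (-20)²) = √400 = 20
Perimeter = 10 + 13 + 11 + 20 = 54.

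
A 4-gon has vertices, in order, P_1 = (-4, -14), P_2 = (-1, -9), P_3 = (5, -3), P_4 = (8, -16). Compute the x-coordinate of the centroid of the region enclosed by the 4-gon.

25/9

Apply Gauss's area formula. First the cross-terms c_i = x_i·y_{i+1} − x_{i+1}·y_i:
  22, 48, -56, -176  ⇒  2A = -162, A = -81.
Then Σ (x_i + x_{i+1})·c_i = -1350, so x̄ = -1350 / (6·(-81)) = 25/9.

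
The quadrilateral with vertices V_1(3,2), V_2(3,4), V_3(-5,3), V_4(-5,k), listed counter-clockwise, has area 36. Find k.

-4

The doubled signed area Σ (x_i y_{i+1} − x_{i+1} y_i) is linear in k.
With k=0 it equals 40; the coefficient of k is -8 (from the two edges through V_4).
So -8·k + 40 = 2·36 = 72 ⇒ k = -4.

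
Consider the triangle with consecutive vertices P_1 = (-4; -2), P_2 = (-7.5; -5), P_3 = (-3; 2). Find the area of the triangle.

Apply the surveyor's formula: 2A = Σ (x_i·y_{i+1} − x_{i+1}·y_i), indices taken mod 3.
Σ = (5) + (-30) + (14) = -11
Area = |Σ|/2 = 5.5.

5.5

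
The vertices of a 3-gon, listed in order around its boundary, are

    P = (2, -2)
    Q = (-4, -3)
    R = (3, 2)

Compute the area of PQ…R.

Σ = (-14) + (1) + (-10) = -23
Area = |Σ|/2 = 11.5.

11.5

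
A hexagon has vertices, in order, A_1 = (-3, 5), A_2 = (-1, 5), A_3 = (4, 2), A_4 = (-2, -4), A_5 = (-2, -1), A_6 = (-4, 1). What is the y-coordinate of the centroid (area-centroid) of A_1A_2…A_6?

Apply the shoelace (surveyor's) formula. First the cross-terms c_i = x_i·y_{i+1} − x_{i+1}·y_i:
  -10, -22, -12, -6, -6, -17  ⇒  2A = -73, A = -36.5.
Then Σ (y_i + y_{i+1})·c_i = -302, so ȳ = -302 / (6·(-36.5)) = 302/219.

302/219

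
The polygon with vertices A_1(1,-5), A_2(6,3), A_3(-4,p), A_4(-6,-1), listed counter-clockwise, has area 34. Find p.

-1

The doubled signed area Σ (x_i y_{i+1} − x_{i+1} y_i) is linear in p.
With p=0 it equals 80; the coefficient of p is 12 (from the two edges through A_3).
So 12·p + 80 = 2·34 = 68 ⇒ p = -1.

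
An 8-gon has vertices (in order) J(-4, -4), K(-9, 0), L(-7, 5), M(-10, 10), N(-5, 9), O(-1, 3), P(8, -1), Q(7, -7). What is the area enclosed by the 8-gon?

Apply the shoelace (surveyor's) formula: 2A = Σ (x_i·y_{i+1} − x_{i+1}·y_i), indices taken mod 8.
J→K: (-4)(0) − (-9)(-4) = -36
K→L: (-9)(5) − (-7)(0) = -45
L→M: (-7)(10) − (-10)(5) = -20
M→N: (-10)(9) − (-5)(10) = -40
N→O: (-5)(3) − (-1)(9) = -6
O→P: (-1)(-1) − (8)(3) = -23
P→Q: (8)(-7) − (7)(-1) = -49
Q→J: (7)(-4) − (-4)(-7) = -56
Σ = -275
Area = |Σ|/2 = 137.5.

137.5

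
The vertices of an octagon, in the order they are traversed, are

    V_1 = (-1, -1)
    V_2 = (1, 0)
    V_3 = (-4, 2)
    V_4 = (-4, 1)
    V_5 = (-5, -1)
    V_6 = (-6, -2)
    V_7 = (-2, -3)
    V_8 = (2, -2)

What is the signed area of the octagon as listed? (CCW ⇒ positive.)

20

Apply the surveyor's formula: 2A = Σ (x_i·y_{i+1} − x_{i+1}·y_i), indices taken mod 8.
Cross-terms: 1, 2, 4, 9, 4, 14, 10, -4  ⇒  Σ = 40
Signed area = Σ/2 = 20 (positive ⇒ counter-clockwise traversal).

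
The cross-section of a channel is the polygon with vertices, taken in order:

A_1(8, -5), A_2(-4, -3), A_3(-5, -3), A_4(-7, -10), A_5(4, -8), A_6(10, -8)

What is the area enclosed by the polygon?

70

Σ = (-44) + (-3) + (29) + (96) + (48) + (14) = 140
Area = |Σ|/2 = 70.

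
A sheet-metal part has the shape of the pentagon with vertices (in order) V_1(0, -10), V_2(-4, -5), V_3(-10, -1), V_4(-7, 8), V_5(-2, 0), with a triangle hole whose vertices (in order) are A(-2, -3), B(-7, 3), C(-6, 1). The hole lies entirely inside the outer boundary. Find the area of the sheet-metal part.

Outer boundary:
Apply Gauss's area formula: 2A = Σ (x_i·y_{i+1} − x_{i+1}·y_i), indices taken mod 5.
Cross-terms: -40, -46, -87, 16, 20  ⇒  Σ = -137
Area = |Σ|/2 = 68.5.
Hole:
Σ = (-27) + (11) + (20) = 4
Area = |Σ|/2 = 2.
Net area = 68.5 − 2 = 66.5.

66.5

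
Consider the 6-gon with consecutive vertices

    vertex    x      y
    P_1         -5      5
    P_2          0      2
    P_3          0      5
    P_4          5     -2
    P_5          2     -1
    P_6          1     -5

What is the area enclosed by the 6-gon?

32.5

Apply the shoelace formula: 2A = Σ (x_i·y_{i+1} − x_{i+1}·y_i), indices taken mod 6.
Σ = (-10) + (0) + (-25) + (-1) + (-9) + (-20) = -65
Area = |Σ|/2 = 32.5.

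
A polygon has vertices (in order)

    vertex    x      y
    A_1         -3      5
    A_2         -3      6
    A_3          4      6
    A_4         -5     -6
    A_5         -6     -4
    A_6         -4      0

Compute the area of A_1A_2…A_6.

45.5

Apply Gauss's area formula: 2A = Σ (x_i·y_{i+1} − x_{i+1}·y_i), indices taken mod 6.
Σ = (-3) + (-42) + (6) + (-16) + (-16) + (-20) = -91
Area = |Σ|/2 = 45.5.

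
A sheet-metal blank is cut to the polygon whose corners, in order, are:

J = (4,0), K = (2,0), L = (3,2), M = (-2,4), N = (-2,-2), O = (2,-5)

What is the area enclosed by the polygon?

Σ = (0) + (4) + (16) + (12) + (14) + (20) = 66
Area = |Σ|/2 = 33.

33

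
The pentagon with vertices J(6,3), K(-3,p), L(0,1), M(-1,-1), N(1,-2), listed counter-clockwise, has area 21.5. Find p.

3

Write out the shoelace sum; only the two edges meeting at K involve p:
2·Area = [(6·p − (-3)·3) + ((-3)·1 − 0·p)] + 19
       = 6·p + 25 = 43
⇒ p = 3.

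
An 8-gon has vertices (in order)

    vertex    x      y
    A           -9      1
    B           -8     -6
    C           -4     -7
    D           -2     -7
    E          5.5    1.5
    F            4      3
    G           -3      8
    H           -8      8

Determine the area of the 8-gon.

149.5

Apply the surveyor's formula: 2A = Σ (x_i·y_{i+1} − x_{i+1}·y_i), indices taken mod 8.
Σ = (62) + (32) + (14) + (35.5) + (10.5) + (41) + (40) + (64) = 299
Area = |Σ|/2 = 149.5.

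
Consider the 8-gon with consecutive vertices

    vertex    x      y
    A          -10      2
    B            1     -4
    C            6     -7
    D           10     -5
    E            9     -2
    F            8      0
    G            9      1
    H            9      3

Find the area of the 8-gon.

105

Apply the shoelace (surveyor's) formula: 2A = Σ (x_i·y_{i+1} − x_{i+1}·y_i), indices taken mod 8.
Σ = (38) + (17) + (40) + (25) + (16) + (8) + (18) + (48) = 210
Area = |Σ|/2 = 105.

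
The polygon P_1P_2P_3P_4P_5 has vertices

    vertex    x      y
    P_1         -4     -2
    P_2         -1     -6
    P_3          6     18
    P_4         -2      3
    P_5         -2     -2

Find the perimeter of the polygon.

|P_1P_2| = √((3)² + (-4)²) = √25 = 5
|P_2P_3| = √((7)² + (24)²) = √625 = 25
|P_3P_4| = √((-8)² + (-15)²) = √289 = 17
|P_4P_5| = √((0)² + (-5)²) = √25 = 5
|P_5P_1| = √((-2)² + (0)²) = √4 = 2
Perimeter = 5 + 25 + 17 + 5 + 2 = 54.

54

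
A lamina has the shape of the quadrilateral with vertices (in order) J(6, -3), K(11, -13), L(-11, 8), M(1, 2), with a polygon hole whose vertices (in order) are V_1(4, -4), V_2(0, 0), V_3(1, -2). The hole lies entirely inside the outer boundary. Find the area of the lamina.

70.5

Outer boundary:
Apply the shoelace formula: 2A = Σ (x_i·y_{i+1} − x_{i+1}·y_i), indices taken mod 4.
Σ = (-45) + (-55) + (-30) + (-15) = -145
Area = |Σ|/2 = 72.5.
Hole:
Apply the shoelace (surveyor's) formula: 2A = Σ (x_i·y_{i+1} − x_{i+1}·y_i), indices taken mod 3.
Cross-terms: 0, 0, 4  ⇒  Σ = 4
Area = |Σ|/2 = 2.
Net area = 72.5 − 2 = 70.5.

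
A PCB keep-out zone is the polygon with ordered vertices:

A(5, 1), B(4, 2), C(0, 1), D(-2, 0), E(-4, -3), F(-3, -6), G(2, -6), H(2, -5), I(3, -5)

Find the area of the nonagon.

Apply the shoelace formula: 2A = Σ (x_i·y_{i+1} − x_{i+1}·y_i), indices taken mod 9.
Cross-terms: 6, 4, 2, 6, 15, 30, 2, 5, 28  ⇒  Σ = 98
Area = |Σ|/2 = 49.

49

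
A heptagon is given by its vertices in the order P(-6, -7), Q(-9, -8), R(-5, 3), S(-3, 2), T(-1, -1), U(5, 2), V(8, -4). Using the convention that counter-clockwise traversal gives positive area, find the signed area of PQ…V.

Apply the shoelace formula: 2A = Σ (x_i·y_{i+1} − x_{i+1}·y_i), indices taken mod 7.
P→Q: (-6)(-8) − (-9)(-7) = -15
Q→R: (-9)(3) − (-5)(-8) = -67
R→S: (-5)(2) − (-3)(3) = -1
S→T: (-3)(-1) − (-1)(2) = 5
T→U: (-1)(2) − (5)(-1) = 3
U→V: (5)(-4) − (8)(2) = -36
V→P: (8)(-7) − (-6)(-4) = -80
Σ = -191
Signed area = Σ/2 = -95.5 (negative ⇒ clockwise traversal).

-95.5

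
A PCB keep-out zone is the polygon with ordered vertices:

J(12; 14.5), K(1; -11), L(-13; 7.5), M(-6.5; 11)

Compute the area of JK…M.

Apply the surveyor's formula: 2A = Σ (x_i·y_{i+1} − x_{i+1}·y_i), indices taken mod 4.
Σ = (-146.5) + (-135.5) + (-94.25) + (-226.25) = -602.5
Area = |Σ|/2 = 301.25.

301.25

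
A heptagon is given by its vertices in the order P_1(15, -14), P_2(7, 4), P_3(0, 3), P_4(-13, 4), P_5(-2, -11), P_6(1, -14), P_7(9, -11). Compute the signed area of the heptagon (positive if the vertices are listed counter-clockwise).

281

Apply the surveyor's formula: 2A = Σ (x_i·y_{i+1} − x_{i+1}·y_i), indices taken mod 7.
Σ = (158) + (21) + (39) + (151) + (39) + (115) + (39) = 562
Signed area = Σ/2 = 281 (positive ⇒ counter-clockwise traversal).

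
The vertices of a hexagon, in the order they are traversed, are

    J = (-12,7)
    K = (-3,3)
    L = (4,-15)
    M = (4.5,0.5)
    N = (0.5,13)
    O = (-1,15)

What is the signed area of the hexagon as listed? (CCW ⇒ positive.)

Apply the shoelace formula: 2A = Σ (x_i·y_{i+1} − x_{i+1}·y_i), indices taken mod 6.
Cross-terms: -15, 33, 69.5, 58.25, 20.5, 173  ⇒  Σ = 339.25
Signed area = Σ/2 = 169.625 (positive ⇒ counter-clockwise traversal).

169.625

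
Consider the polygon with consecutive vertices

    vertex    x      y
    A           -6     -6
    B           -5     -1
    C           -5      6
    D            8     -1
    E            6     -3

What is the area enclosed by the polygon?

87

Σ = (-24) + (-35) + (-43) + (-18) + (-54) = -174
Area = |Σ|/2 = 87.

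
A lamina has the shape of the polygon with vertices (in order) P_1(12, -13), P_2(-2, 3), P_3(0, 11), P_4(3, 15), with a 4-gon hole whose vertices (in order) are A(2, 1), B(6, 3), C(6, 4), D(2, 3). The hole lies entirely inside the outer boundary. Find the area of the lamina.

Outer boundary:
Apply the shoelace (surveyor's) formula: 2A = Σ (x_i·y_{i+1} − x_{i+1}·y_i), indices taken mod 4.
Cross-terms: 10, -22, -33, -219  ⇒  Σ = -264
Area = |Σ|/2 = 132.
Hole:
Apply the shoelace (surveyor's) formula: 2A = Σ (x_i·y_{i+1} − x_{i+1}·y_i), indices taken mod 4.
Cross-terms: 0, 6, 10, -4  ⇒  Σ = 12
Area = |Σ|/2 = 6.
Net area = 132 − 6 = 126.

126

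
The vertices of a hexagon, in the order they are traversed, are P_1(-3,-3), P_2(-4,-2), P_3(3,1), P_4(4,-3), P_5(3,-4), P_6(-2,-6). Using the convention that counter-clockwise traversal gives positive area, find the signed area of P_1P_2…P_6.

Σ = (-6) + (2) + (-13) + (-7) + (-26) + (-12) = -62
Signed area = Σ/2 = -31 (negative ⇒ clockwise traversal).

-31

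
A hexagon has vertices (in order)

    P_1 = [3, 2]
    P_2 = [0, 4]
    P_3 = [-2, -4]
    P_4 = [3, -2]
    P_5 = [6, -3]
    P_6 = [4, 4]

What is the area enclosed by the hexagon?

Σ = (12) + (8) + (16) + (3) + (36) + (-4) = 71
Area = |Σ|/2 = 35.5.

35.5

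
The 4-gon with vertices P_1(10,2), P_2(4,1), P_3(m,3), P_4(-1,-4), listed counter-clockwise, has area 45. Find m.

The doubled signed area Σ (x_i y_{i+1} − x_{i+1} y_i) is linear in m.
With m=0 it equals 55; the coefficient of m is -5 (from the two edges through P_3).
So -5·m + 55 = 2·45 = 90 ⇒ m = -7.

-7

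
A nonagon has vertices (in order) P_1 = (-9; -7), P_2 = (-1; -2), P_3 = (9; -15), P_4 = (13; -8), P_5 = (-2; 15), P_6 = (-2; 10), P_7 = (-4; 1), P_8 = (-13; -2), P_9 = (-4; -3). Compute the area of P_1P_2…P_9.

223.5

Apply the shoelace (surveyor's) formula: 2A = Σ (x_i·y_{i+1} − x_{i+1}·y_i), indices taken mod 9.
Cross-terms: 11, 33, 123, 179, 10, 38, 21, 31, 1  ⇒  Σ = 447
Area = |Σ|/2 = 223.5.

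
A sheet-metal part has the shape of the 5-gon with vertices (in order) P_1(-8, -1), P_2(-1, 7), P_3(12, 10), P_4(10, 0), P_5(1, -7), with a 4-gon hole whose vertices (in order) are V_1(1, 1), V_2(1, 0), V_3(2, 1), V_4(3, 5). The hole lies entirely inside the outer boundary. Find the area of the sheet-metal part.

Outer boundary:
Apply the surveyor's formula: 2A = Σ (x_i·y_{i+1} − x_{i+1}·y_i), indices taken mod 5.
Σ = (-57) + (-94) + (-100) + (-70) + (-57) = -378
Area = |Σ|/2 = 189.
Hole:
Apply the shoelace (surveyor's) formula: 2A = Σ (x_i·y_{i+1} − x_{i+1}·y_i), indices taken mod 4.
V_1→V_2: (1)(0) − (1)(1) = -1
V_2→V_3: (1)(1) − (2)(0) = 1
V_3→V_4: (2)(5) − (3)(1) = 7
V_4→V_1: (3)(1) − (1)(5) = -2
Σ = 5
Area = |Σ|/2 = 2.5.
Net area = 189 − 2.5 = 186.5.

186.5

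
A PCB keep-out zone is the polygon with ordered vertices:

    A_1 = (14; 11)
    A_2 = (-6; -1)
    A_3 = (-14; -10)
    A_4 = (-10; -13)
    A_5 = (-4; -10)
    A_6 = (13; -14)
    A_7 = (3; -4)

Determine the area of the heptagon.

246.5

Apply the shoelace (surveyor's) formula: 2A = Σ (x_i·y_{i+1} − x_{i+1}·y_i), indices taken mod 7.
Σ = (52) + (46) + (82) + (48) + (186) + (-10) + (89) = 493
Area = |Σ|/2 = 246.5.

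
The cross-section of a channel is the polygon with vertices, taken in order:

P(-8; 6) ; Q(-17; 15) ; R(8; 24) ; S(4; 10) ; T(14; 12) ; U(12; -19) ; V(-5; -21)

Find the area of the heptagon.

Cross-terms: -18, -528, -16, -92, -410, -347, -198  ⇒  Σ = -1609
Area = |Σ|/2 = 804.5.

804.5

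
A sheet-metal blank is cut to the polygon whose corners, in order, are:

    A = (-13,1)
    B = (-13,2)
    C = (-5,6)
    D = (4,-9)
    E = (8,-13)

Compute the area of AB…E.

100.5

Apply the surveyor's formula: 2A = Σ (x_i·y_{i+1} − x_{i+1}·y_i), indices taken mod 5.
A→B: (-13)(2) − (-13)(1) = -13
B→C: (-13)(6) − (-5)(2) = -68
C→D: (-5)(-9) − (4)(6) = 21
D→E: (4)(-13) − (8)(-9) = 20
E→A: (8)(1) − (-13)(-13) = -161
Σ = -201
Area = |Σ|/2 = 100.5.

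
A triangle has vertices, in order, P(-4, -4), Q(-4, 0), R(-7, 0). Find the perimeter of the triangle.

12

|PQ| = √((0)² + (4)²) = √16 = 4
|QR| = √((-3)² + (0)²) = √9 = 3
|RP| = √((3)² + (-4)²) = √25 = 5
Perimeter = 4 + 3 + 5 = 12.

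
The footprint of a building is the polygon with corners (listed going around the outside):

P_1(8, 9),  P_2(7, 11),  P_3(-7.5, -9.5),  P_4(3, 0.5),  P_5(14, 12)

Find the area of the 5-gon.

62.375

P_1→P_2: (8)(11) − (7)(9) = 25
P_2→P_3: (7)(-9.5) − (-7.5)(11) = 16
P_3→P_4: (-7.5)(0.5) − (3)(-9.5) = 24.75
P_4→P_5: (3)(12) − (14)(0.5) = 29
P_5→P_1: (14)(9) − (8)(12) = 30
Σ = 124.75
Area = |Σ|/2 = 62.375.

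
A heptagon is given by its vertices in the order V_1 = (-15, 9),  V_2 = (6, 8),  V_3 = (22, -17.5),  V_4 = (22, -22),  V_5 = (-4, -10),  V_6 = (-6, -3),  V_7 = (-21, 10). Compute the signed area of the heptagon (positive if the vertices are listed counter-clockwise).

V_1→V_2: (-15)(8) − (6)(9) = -174
V_2→V_3: (6)(-17.5) − (22)(8) = -281
V_3→V_4: (22)(-22) − (22)(-17.5) = -99
V_4→V_5: (22)(-10) − (-4)(-22) = -308
V_5→V_6: (-4)(-3) − (-6)(-10) = -48
V_6→V_7: (-6)(10) − (-21)(-3) = -123
V_7→V_1: (-21)(9) − (-15)(10) = -39
Σ = -1072
Signed area = Σ/2 = -536 (negative ⇒ clockwise traversal).

-536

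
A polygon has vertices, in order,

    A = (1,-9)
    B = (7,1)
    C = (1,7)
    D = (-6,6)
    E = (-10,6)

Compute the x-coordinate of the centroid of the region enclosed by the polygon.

Apply the surveyor's formula. First the cross-terms c_i = x_i·y_{i+1} − x_{i+1}·y_i:
  64, 48, 48, 24, 84  ⇒  2A = 268, A = 134.
Then Σ (x_i + x_{i+1})·c_i = -484, so x̄ = -484 / (6·134) = -121/201.

-121/201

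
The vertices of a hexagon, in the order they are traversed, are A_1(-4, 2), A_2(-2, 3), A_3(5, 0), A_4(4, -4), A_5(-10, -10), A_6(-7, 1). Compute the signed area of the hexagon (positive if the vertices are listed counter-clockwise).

Cross-terms: -8, -15, -20, -80, -80, -10  ⇒  Σ = -213
Signed area = Σ/2 = -106.5 (negative ⇒ clockwise traversal).

-106.5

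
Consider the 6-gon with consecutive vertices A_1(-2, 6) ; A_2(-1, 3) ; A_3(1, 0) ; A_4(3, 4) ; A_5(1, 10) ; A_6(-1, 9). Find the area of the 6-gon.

29

Cross-terms: 0, -3, 4, 26, 19, 12  ⇒  Σ = 58
Area = |Σ|/2 = 29.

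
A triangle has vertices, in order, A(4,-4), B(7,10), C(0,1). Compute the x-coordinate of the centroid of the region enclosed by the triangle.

Apply the shoelace (surveyor's) formula. First the cross-terms c_i = x_i·y_{i+1} − x_{i+1}·y_i:
  68, 7, -4  ⇒  2A = 71, A = 35.5.
Then Σ (x_i + x_{i+1})·c_i = 781, so x̄ = 781 / (6·35.5) = 11/3.

11/3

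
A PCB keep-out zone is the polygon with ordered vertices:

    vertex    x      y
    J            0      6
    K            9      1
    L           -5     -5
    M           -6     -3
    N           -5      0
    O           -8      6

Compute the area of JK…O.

J→K: (0)(1) − (9)(6) = -54
K→L: (9)(-5) − (-5)(1) = -40
L→M: (-5)(-3) − (-6)(-5) = -15
M→N: (-6)(0) − (-5)(-3) = -15
N→O: (-5)(6) − (-8)(0) = -30
O→J: (-8)(6) − (0)(6) = -48
Σ = -202
Area = |Σ|/2 = 101.

101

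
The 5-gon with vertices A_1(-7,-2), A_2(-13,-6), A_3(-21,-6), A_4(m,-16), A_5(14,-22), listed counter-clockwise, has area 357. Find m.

The doubled signed area Σ (x_i y_{i+1} − x_{i+1} y_i) is linear in m.
With m=0 it equals 346; the coefficient of m is -16 (from the two edges through A_4).
So -16·m + 346 = 2·357 = 714 ⇒ m = -23.

-23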